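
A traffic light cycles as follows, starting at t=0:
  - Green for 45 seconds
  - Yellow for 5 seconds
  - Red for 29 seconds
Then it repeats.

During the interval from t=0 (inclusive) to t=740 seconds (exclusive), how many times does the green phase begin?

Answer: 10

Derivation:
Cycle = 45+5+29 = 79s
green phase starts at t = k*79 + 0 for k=0,1,2,...
Need k*79+0 < 740 → k < 9.367
k ∈ {0, ..., 9} → 10 starts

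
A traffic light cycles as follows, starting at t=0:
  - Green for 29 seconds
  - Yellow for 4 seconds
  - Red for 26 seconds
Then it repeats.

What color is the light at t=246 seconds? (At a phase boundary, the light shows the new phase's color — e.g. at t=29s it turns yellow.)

Cycle length = 29 + 4 + 26 = 59s
t = 246, phase_t = 246 mod 59 = 10
10 < 29 (green end) → GREEN

Answer: green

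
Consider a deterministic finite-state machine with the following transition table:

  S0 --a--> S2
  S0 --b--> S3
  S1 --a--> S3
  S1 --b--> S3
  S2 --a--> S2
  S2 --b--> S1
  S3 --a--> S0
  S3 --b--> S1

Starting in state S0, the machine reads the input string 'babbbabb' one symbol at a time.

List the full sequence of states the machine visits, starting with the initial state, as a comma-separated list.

Start: S0
  read 'b': S0 --b--> S3
  read 'a': S3 --a--> S0
  read 'b': S0 --b--> S3
  read 'b': S3 --b--> S1
  read 'b': S1 --b--> S3
  read 'a': S3 --a--> S0
  read 'b': S0 --b--> S3
  read 'b': S3 --b--> S1

Answer: S0, S3, S0, S3, S1, S3, S0, S3, S1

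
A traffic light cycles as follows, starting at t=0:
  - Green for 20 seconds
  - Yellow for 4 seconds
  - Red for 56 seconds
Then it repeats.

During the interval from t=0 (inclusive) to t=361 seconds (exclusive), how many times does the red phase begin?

Answer: 5

Derivation:
Cycle = 20+4+56 = 80s
red phase starts at t = k*80 + 24 for k=0,1,2,...
Need k*80+24 < 361 → k < 4.213
k ∈ {0, ..., 4} → 5 starts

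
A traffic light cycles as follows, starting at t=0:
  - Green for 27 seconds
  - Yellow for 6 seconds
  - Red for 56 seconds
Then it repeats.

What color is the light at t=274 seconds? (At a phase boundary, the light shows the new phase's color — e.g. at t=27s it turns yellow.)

Cycle length = 27 + 6 + 56 = 89s
t = 274, phase_t = 274 mod 89 = 7
7 < 27 (green end) → GREEN

Answer: green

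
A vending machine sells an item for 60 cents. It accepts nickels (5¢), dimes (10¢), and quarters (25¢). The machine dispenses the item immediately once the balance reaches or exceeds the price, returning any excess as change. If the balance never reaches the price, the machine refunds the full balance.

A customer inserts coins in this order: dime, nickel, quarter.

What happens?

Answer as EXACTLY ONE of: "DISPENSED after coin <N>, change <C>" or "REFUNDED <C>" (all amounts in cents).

Answer: REFUNDED 40

Derivation:
Price: 60¢
Coin 1 (dime, 10¢): balance = 10¢
Coin 2 (nickel, 5¢): balance = 15¢
Coin 3 (quarter, 25¢): balance = 40¢
All coins inserted, balance 40¢ < price 60¢ → REFUND 40¢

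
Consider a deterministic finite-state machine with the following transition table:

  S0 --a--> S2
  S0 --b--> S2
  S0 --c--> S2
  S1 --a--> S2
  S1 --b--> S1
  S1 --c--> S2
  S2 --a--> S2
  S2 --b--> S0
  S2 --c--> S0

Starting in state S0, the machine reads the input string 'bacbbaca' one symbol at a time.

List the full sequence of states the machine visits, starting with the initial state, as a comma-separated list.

Start: S0
  read 'b': S0 --b--> S2
  read 'a': S2 --a--> S2
  read 'c': S2 --c--> S0
  read 'b': S0 --b--> S2
  read 'b': S2 --b--> S0
  read 'a': S0 --a--> S2
  read 'c': S2 --c--> S0
  read 'a': S0 --a--> S2

Answer: S0, S2, S2, S0, S2, S0, S2, S0, S2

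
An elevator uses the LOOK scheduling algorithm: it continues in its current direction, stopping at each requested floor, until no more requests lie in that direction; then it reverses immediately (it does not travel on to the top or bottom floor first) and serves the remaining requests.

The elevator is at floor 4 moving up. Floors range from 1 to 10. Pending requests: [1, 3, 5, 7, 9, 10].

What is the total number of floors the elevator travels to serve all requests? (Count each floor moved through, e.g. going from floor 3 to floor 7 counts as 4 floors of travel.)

Start at floor 4 moving up, LOOK stop order: [5, 7, 9, 10, 3, 1]
  4 → 5: |5-4| = 1, total = 1
  5 → 7: |7-5| = 2, total = 3
  7 → 9: |9-7| = 2, total = 5
  9 → 10: |10-9| = 1, total = 6
  10 → 3: |3-10| = 7, total = 13
  3 → 1: |1-3| = 2, total = 15

Answer: 15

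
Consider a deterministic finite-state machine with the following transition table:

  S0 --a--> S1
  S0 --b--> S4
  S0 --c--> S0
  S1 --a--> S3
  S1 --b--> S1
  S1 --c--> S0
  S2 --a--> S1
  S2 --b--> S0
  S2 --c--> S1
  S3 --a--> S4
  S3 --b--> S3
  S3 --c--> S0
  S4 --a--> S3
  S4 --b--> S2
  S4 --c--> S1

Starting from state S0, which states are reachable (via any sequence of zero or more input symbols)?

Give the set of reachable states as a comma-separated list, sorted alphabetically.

BFS from S0:
  visit S0: S0--a-->S1 (new), S0--b-->S4 (new), S0--c-->S0 (seen)
  visit S1: S1--a-->S3 (new), S1--b-->S1 (seen), S1--c-->S0 (seen)
  visit S4: S4--a-->S3 (seen), S4--b-->S2 (new), S4--c-->S1 (seen)
  visit S3: S3--a-->S4 (seen), S3--b-->S3 (seen), S3--c-->S0 (seen)
  visit S2: S2--a-->S1 (seen), S2--b-->S0 (seen), S2--c-->S1 (seen)

Answer: S0, S1, S2, S3, S4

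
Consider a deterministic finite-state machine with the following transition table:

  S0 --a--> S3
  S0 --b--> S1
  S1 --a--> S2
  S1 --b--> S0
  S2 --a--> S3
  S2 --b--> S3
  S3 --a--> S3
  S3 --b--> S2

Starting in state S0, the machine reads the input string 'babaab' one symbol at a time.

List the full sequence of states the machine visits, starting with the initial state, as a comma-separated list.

Start: S0
  read 'b': S0 --b--> S1
  read 'a': S1 --a--> S2
  read 'b': S2 --b--> S3
  read 'a': S3 --a--> S3
  read 'a': S3 --a--> S3
  read 'b': S3 --b--> S2

Answer: S0, S1, S2, S3, S3, S3, S2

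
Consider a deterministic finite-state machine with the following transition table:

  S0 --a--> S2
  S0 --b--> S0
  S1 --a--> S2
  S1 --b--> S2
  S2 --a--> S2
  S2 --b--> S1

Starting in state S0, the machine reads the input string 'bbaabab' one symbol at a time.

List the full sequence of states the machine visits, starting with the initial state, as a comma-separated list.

Start: S0
  read 'b': S0 --b--> S0
  read 'b': S0 --b--> S0
  read 'a': S0 --a--> S2
  read 'a': S2 --a--> S2
  read 'b': S2 --b--> S1
  read 'a': S1 --a--> S2
  read 'b': S2 --b--> S1

Answer: S0, S0, S0, S2, S2, S1, S2, S1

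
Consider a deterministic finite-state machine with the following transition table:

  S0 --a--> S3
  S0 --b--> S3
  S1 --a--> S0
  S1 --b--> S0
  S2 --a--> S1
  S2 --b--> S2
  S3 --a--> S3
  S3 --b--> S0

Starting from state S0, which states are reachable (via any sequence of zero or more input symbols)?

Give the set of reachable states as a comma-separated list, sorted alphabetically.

Answer: S0, S3

Derivation:
BFS from S0:
  visit S0: S0--a-->S3 (new), S0--b-->S3 (seen)
  visit S3: S3--a-->S3 (seen), S3--b-->S0 (seen)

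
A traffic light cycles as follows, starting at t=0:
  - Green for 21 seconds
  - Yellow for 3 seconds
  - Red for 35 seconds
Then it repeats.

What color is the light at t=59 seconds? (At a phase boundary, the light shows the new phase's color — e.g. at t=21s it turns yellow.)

Answer: green

Derivation:
Cycle length = 21 + 3 + 35 = 59s
t = 59, phase_t = 59 mod 59 = 0
0 < 21 (green end) → GREEN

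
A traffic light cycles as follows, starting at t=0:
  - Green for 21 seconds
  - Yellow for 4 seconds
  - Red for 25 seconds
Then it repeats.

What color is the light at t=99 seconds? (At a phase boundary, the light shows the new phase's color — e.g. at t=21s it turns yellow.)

Answer: red

Derivation:
Cycle length = 21 + 4 + 25 = 50s
t = 99, phase_t = 99 mod 50 = 49
49 >= 25 → RED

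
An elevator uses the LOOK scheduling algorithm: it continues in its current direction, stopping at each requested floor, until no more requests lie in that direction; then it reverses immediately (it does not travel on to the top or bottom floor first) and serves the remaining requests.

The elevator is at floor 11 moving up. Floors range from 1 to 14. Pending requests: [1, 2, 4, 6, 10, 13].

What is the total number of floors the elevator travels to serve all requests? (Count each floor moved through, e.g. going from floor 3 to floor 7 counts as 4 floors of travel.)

Answer: 14

Derivation:
Start at floor 11 moving up, LOOK stop order: [13, 10, 6, 4, 2, 1]
  11 → 13: |13-11| = 2, total = 2
  13 → 10: |10-13| = 3, total = 5
  10 → 6: |6-10| = 4, total = 9
  6 → 4: |4-6| = 2, total = 11
  4 → 2: |2-4| = 2, total = 13
  2 → 1: |1-2| = 1, total = 14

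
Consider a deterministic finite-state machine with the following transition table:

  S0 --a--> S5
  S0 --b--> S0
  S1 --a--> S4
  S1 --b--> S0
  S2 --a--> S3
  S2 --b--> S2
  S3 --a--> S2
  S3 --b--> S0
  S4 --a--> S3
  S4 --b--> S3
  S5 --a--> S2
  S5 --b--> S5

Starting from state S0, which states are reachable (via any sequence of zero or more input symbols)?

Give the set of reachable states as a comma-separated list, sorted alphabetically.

Answer: S0, S2, S3, S5

Derivation:
BFS from S0:
  visit S0: S0--a-->S5 (new), S0--b-->S0 (seen)
  visit S5: S5--a-->S2 (new), S5--b-->S5 (seen)
  visit S2: S2--a-->S3 (new), S2--b-->S2 (seen)
  visit S3: S3--a-->S2 (seen), S3--b-->S0 (seen)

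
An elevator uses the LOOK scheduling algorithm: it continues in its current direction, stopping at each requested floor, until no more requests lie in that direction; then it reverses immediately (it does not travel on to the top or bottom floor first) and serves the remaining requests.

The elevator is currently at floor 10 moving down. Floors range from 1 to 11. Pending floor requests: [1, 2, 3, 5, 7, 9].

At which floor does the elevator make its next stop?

Current floor: 10, direction: down
Requests above: []
Requests below: [1, 2, 3, 5, 7, 9]
Moving down and requests lie below → nearest below is max([1, 2, 3, 5, 7, 9]) = 9

Answer: 9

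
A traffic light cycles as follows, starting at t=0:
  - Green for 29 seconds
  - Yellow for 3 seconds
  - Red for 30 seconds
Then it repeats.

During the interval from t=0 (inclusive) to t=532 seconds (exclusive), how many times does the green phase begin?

Cycle = 29+3+30 = 62s
green phase starts at t = k*62 + 0 for k=0,1,2,...
Need k*62+0 < 532 → k < 8.581
k ∈ {0, ..., 8} → 9 starts

Answer: 9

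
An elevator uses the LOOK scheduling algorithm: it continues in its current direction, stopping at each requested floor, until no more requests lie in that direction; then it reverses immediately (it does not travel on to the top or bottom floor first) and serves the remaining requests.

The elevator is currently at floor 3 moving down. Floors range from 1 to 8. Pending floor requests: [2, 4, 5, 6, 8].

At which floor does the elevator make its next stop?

Answer: 2

Derivation:
Current floor: 3, direction: down
Requests above: [4, 5, 6, 8]
Requests below: [2]
Moving down and requests lie below → nearest below is max([2]) = 2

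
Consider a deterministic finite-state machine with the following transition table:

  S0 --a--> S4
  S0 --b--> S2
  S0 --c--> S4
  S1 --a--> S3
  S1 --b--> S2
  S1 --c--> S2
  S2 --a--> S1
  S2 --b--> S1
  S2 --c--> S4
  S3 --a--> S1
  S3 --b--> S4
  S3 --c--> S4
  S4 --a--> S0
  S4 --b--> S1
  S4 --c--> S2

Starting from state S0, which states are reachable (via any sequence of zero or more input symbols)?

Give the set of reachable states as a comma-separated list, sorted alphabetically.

BFS from S0:
  visit S0: S0--a-->S4 (new), S0--b-->S2 (new), S0--c-->S4 (seen)
  visit S4: S4--a-->S0 (seen), S4--b-->S1 (new), S4--c-->S2 (seen)
  visit S2: S2--a-->S1 (seen), S2--b-->S1 (seen), S2--c-->S4 (seen)
  visit S1: S1--a-->S3 (new), S1--b-->S2 (seen), S1--c-->S2 (seen)
  visit S3: S3--a-->S1 (seen), S3--b-->S4 (seen), S3--c-->S4 (seen)

Answer: S0, S1, S2, S3, S4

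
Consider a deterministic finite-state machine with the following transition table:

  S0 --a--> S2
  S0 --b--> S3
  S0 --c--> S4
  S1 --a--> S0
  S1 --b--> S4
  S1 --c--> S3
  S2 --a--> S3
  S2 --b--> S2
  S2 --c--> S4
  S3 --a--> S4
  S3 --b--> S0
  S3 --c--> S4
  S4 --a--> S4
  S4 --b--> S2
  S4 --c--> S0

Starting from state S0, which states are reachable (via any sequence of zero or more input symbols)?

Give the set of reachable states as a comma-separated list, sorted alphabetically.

Answer: S0, S2, S3, S4

Derivation:
BFS from S0:
  visit S0: S0--a-->S2 (new), S0--b-->S3 (new), S0--c-->S4 (new)
  visit S2: S2--a-->S3 (seen), S2--b-->S2 (seen), S2--c-->S4 (seen)
  visit S3: S3--a-->S4 (seen), S3--b-->S0 (seen), S3--c-->S4 (seen)
  visit S4: S4--a-->S4 (seen), S4--b-->S2 (seen), S4--c-->S0 (seen)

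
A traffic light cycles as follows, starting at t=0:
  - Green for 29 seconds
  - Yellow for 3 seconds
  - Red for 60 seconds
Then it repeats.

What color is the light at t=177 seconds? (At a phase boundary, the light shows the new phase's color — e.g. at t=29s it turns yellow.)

Cycle length = 29 + 3 + 60 = 92s
t = 177, phase_t = 177 mod 92 = 85
85 >= 32 → RED

Answer: red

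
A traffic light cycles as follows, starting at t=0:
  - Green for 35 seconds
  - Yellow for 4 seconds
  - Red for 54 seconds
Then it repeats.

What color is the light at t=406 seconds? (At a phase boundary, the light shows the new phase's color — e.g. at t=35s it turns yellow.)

Answer: green

Derivation:
Cycle length = 35 + 4 + 54 = 93s
t = 406, phase_t = 406 mod 93 = 34
34 < 35 (green end) → GREEN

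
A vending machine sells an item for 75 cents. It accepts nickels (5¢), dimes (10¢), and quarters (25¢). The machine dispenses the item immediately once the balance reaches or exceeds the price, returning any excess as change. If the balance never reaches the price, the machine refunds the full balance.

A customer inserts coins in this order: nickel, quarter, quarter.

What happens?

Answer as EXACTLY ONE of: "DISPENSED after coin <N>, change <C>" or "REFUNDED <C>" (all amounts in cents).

Price: 75¢
Coin 1 (nickel, 5¢): balance = 5¢
Coin 2 (quarter, 25¢): balance = 30¢
Coin 3 (quarter, 25¢): balance = 55¢
All coins inserted, balance 55¢ < price 75¢ → REFUND 55¢

Answer: REFUNDED 55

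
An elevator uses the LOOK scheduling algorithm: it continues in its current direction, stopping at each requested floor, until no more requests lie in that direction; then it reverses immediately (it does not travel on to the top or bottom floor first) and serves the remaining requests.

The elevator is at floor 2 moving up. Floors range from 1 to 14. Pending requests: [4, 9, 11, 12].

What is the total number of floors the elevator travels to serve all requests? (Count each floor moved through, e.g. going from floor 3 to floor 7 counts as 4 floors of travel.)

Start at floor 2 moving up, LOOK stop order: [4, 9, 11, 12]
  2 → 4: |4-2| = 2, total = 2
  4 → 9: |9-4| = 5, total = 7
  9 → 11: |11-9| = 2, total = 9
  11 → 12: |12-11| = 1, total = 10

Answer: 10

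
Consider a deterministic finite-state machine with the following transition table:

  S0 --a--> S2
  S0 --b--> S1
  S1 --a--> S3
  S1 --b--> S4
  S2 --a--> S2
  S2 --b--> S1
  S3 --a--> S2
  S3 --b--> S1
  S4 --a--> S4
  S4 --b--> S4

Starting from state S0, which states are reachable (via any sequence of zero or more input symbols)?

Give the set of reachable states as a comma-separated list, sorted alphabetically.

Answer: S0, S1, S2, S3, S4

Derivation:
BFS from S0:
  visit S0: S0--a-->S2 (new), S0--b-->S1 (new)
  visit S2: S2--a-->S2 (seen), S2--b-->S1 (seen)
  visit S1: S1--a-->S3 (new), S1--b-->S4 (new)
  visit S3: S3--a-->S2 (seen), S3--b-->S1 (seen)
  visit S4: S4--a-->S4 (seen), S4--b-->S4 (seen)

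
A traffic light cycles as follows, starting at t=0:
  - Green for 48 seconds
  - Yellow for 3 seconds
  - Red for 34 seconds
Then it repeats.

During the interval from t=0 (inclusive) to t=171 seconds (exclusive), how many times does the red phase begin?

Cycle = 48+3+34 = 85s
red phase starts at t = k*85 + 51 for k=0,1,2,...
Need k*85+51 < 171 → k < 1.412
k ∈ {0, ..., 1} → 2 starts

Answer: 2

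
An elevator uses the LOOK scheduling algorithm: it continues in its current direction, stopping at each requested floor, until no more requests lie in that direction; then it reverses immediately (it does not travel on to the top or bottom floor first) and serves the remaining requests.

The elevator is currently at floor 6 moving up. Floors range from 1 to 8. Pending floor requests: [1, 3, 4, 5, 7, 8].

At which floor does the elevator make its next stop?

Answer: 7

Derivation:
Current floor: 6, direction: up
Requests above: [7, 8]
Requests below: [1, 3, 4, 5]
Moving up and requests lie above → nearest above is min([7, 8]) = 7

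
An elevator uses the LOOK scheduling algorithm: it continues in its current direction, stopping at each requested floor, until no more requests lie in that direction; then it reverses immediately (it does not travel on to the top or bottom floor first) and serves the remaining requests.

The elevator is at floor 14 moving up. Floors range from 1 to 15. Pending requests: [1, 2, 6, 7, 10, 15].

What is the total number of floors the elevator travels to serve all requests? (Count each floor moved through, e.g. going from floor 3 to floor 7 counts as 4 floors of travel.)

Start at floor 14 moving up, LOOK stop order: [15, 10, 7, 6, 2, 1]
  14 → 15: |15-14| = 1, total = 1
  15 → 10: |10-15| = 5, total = 6
  10 → 7: |7-10| = 3, total = 9
  7 → 6: |6-7| = 1, total = 10
  6 → 2: |2-6| = 4, total = 14
  2 → 1: |1-2| = 1, total = 15

Answer: 15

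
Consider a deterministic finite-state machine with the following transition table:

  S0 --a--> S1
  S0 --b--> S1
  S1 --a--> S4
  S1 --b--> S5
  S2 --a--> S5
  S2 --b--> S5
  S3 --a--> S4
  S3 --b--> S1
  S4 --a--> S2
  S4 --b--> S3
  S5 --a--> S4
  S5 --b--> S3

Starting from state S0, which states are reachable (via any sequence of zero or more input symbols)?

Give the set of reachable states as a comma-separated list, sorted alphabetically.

Answer: S0, S1, S2, S3, S4, S5

Derivation:
BFS from S0:
  visit S0: S0--a-->S1 (new), S0--b-->S1 (seen)
  visit S1: S1--a-->S4 (new), S1--b-->S5 (new)
  visit S4: S4--a-->S2 (new), S4--b-->S3 (new)
  visit S5: S5--a-->S4 (seen), S5--b-->S3 (seen)
  visit S2: S2--a-->S5 (seen), S2--b-->S5 (seen)
  visit S3: S3--a-->S4 (seen), S3--b-->S1 (seen)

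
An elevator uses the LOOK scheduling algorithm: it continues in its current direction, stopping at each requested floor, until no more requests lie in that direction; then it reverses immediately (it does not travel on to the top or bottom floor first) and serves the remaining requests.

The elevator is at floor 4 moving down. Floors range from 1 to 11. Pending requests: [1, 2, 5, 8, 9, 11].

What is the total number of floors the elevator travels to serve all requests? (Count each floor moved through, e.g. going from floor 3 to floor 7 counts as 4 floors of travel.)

Answer: 13

Derivation:
Start at floor 4 moving down, LOOK stop order: [2, 1, 5, 8, 9, 11]
  4 → 2: |2-4| = 2, total = 2
  2 → 1: |1-2| = 1, total = 3
  1 → 5: |5-1| = 4, total = 7
  5 → 8: |8-5| = 3, total = 10
  8 → 9: |9-8| = 1, total = 11
  9 → 11: |11-9| = 2, total = 13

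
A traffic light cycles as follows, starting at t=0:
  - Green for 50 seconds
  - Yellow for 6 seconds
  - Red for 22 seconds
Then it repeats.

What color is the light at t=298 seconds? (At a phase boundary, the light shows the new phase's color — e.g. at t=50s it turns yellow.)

Answer: red

Derivation:
Cycle length = 50 + 6 + 22 = 78s
t = 298, phase_t = 298 mod 78 = 64
64 >= 56 → RED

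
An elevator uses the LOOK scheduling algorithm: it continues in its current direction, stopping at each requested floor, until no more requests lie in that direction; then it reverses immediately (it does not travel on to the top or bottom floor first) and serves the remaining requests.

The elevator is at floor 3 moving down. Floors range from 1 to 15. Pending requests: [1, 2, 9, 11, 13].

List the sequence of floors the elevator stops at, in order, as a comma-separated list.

Current: 3, moving DOWN
Serve below first (descending): [2, 1]
Then reverse, serve above (ascending): [9, 11, 13]

Answer: 2, 1, 9, 11, 13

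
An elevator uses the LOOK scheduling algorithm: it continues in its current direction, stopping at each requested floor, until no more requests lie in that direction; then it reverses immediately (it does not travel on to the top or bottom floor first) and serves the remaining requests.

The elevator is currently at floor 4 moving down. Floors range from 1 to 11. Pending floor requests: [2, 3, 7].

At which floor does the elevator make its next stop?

Answer: 3

Derivation:
Current floor: 4, direction: down
Requests above: [7]
Requests below: [2, 3]
Moving down and requests lie below → nearest below is max([2, 3]) = 3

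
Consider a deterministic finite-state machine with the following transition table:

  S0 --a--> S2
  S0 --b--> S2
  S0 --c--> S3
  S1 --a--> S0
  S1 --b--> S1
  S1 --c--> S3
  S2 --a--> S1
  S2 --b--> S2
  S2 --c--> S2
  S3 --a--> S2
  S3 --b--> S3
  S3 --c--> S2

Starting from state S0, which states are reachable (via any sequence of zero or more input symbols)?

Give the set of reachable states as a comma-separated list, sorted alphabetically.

Answer: S0, S1, S2, S3

Derivation:
BFS from S0:
  visit S0: S0--a-->S2 (new), S0--b-->S2 (seen), S0--c-->S3 (new)
  visit S2: S2--a-->S1 (new), S2--b-->S2 (seen), S2--c-->S2 (seen)
  visit S3: S3--a-->S2 (seen), S3--b-->S3 (seen), S3--c-->S2 (seen)
  visit S1: S1--a-->S0 (seen), S1--b-->S1 (seen), S1--c-->S3 (seen)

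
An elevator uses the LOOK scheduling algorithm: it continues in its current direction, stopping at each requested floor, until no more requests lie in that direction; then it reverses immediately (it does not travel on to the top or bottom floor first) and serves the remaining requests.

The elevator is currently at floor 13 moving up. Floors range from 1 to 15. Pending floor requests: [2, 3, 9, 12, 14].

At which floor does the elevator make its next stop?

Current floor: 13, direction: up
Requests above: [14]
Requests below: [2, 3, 9, 12]
Moving up and requests lie above → nearest above is min([14]) = 14

Answer: 14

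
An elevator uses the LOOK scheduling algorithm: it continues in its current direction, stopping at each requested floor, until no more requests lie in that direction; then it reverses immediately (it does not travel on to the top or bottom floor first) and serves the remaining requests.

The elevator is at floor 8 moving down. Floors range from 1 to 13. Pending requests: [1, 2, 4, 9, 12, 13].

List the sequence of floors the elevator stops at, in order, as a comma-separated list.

Current: 8, moving DOWN
Serve below first (descending): [4, 2, 1]
Then reverse, serve above (ascending): [9, 12, 13]

Answer: 4, 2, 1, 9, 12, 13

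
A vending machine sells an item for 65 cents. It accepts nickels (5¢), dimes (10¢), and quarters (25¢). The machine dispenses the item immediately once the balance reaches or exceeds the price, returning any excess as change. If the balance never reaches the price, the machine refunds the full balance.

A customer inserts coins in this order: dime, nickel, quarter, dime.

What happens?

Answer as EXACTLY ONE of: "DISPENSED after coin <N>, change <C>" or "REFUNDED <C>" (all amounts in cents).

Price: 65¢
Coin 1 (dime, 10¢): balance = 10¢
Coin 2 (nickel, 5¢): balance = 15¢
Coin 3 (quarter, 25¢): balance = 40¢
Coin 4 (dime, 10¢): balance = 50¢
All coins inserted, balance 50¢ < price 65¢ → REFUND 50¢

Answer: REFUNDED 50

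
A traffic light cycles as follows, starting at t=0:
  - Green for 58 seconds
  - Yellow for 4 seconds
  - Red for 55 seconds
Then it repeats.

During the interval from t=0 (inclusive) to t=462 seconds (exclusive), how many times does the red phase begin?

Answer: 4

Derivation:
Cycle = 58+4+55 = 117s
red phase starts at t = k*117 + 62 for k=0,1,2,...
Need k*117+62 < 462 → k < 3.419
k ∈ {0, ..., 3} → 4 starts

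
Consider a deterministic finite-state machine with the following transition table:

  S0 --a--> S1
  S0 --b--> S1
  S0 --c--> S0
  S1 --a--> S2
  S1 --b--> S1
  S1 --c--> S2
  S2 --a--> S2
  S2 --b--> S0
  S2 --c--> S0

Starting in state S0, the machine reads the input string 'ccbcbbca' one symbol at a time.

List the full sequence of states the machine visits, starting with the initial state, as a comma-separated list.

Start: S0
  read 'c': S0 --c--> S0
  read 'c': S0 --c--> S0
  read 'b': S0 --b--> S1
  read 'c': S1 --c--> S2
  read 'b': S2 --b--> S0
  read 'b': S0 --b--> S1
  read 'c': S1 --c--> S2
  read 'a': S2 --a--> S2

Answer: S0, S0, S0, S1, S2, S0, S1, S2, S2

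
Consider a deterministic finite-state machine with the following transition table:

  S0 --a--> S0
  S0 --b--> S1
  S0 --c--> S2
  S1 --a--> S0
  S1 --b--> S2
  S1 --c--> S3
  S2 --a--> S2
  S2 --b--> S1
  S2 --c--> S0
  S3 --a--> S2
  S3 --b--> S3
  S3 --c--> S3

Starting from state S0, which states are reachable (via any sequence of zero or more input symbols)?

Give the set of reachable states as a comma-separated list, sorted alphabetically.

BFS from S0:
  visit S0: S0--a-->S0 (seen), S0--b-->S1 (new), S0--c-->S2 (new)
  visit S1: S1--a-->S0 (seen), S1--b-->S2 (seen), S1--c-->S3 (new)
  visit S2: S2--a-->S2 (seen), S2--b-->S1 (seen), S2--c-->S0 (seen)
  visit S3: S3--a-->S2 (seen), S3--b-->S3 (seen), S3--c-->S3 (seen)

Answer: S0, S1, S2, S3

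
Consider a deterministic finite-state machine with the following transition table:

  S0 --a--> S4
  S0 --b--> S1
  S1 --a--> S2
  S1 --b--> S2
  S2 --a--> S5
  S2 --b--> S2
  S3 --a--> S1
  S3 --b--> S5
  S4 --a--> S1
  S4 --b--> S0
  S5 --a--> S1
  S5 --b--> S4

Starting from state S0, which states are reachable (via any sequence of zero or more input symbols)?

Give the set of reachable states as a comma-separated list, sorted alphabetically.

Answer: S0, S1, S2, S4, S5

Derivation:
BFS from S0:
  visit S0: S0--a-->S4 (new), S0--b-->S1 (new)
  visit S4: S4--a-->S1 (seen), S4--b-->S0 (seen)
  visit S1: S1--a-->S2 (new), S1--b-->S2 (seen)
  visit S2: S2--a-->S5 (new), S2--b-->S2 (seen)
  visit S5: S5--a-->S1 (seen), S5--b-->S4 (seen)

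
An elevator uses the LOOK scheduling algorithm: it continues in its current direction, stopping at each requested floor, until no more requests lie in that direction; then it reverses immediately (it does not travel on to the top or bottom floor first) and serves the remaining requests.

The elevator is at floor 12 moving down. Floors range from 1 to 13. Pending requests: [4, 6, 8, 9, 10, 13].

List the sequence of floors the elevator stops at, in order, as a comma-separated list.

Current: 12, moving DOWN
Serve below first (descending): [10, 9, 8, 6, 4]
Then reverse, serve above (ascending): [13]

Answer: 10, 9, 8, 6, 4, 13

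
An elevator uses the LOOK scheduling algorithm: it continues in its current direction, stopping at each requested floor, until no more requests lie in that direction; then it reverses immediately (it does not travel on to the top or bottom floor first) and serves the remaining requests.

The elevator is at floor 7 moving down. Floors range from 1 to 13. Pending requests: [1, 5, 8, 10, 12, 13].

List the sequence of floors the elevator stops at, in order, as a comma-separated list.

Current: 7, moving DOWN
Serve below first (descending): [5, 1]
Then reverse, serve above (ascending): [8, 10, 12, 13]

Answer: 5, 1, 8, 10, 12, 13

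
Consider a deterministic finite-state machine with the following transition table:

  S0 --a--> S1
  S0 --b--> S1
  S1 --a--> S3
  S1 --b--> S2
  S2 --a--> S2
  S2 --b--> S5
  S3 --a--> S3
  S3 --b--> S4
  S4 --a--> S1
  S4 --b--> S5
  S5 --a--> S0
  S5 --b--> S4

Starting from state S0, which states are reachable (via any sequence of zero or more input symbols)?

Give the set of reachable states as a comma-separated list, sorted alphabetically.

BFS from S0:
  visit S0: S0--a-->S1 (new), S0--b-->S1 (seen)
  visit S1: S1--a-->S3 (new), S1--b-->S2 (new)
  visit S3: S3--a-->S3 (seen), S3--b-->S4 (new)
  visit S2: S2--a-->S2 (seen), S2--b-->S5 (new)
  visit S4: S4--a-->S1 (seen), S4--b-->S5 (seen)
  visit S5: S5--a-->S0 (seen), S5--b-->S4 (seen)

Answer: S0, S1, S2, S3, S4, S5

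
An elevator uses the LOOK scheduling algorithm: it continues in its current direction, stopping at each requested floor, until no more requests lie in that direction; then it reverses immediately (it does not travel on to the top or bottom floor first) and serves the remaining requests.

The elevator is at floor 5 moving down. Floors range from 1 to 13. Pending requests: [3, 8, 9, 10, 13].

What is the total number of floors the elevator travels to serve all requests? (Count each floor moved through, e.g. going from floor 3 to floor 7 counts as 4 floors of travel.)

Start at floor 5 moving down, LOOK stop order: [3, 8, 9, 10, 13]
  5 → 3: |3-5| = 2, total = 2
  3 → 8: |8-3| = 5, total = 7
  8 → 9: |9-8| = 1, total = 8
  9 → 10: |10-9| = 1, total = 9
  10 → 13: |13-10| = 3, total = 12

Answer: 12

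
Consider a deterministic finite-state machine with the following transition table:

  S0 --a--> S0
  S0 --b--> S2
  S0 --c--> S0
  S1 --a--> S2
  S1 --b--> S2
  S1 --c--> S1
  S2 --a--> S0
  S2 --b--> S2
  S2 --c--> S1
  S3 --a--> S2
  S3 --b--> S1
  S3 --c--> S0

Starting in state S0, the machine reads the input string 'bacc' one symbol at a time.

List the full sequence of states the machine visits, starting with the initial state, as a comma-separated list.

Start: S0
  read 'b': S0 --b--> S2
  read 'a': S2 --a--> S0
  read 'c': S0 --c--> S0
  read 'c': S0 --c--> S0

Answer: S0, S2, S0, S0, S0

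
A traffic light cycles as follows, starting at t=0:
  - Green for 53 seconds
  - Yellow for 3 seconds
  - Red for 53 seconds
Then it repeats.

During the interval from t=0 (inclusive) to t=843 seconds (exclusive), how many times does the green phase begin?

Cycle = 53+3+53 = 109s
green phase starts at t = k*109 + 0 for k=0,1,2,...
Need k*109+0 < 843 → k < 7.734
k ∈ {0, ..., 7} → 8 starts

Answer: 8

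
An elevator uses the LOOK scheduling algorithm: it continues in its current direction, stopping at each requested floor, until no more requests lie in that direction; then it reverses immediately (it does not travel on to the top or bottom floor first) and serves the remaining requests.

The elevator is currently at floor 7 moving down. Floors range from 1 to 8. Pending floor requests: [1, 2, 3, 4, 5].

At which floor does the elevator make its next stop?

Answer: 5

Derivation:
Current floor: 7, direction: down
Requests above: []
Requests below: [1, 2, 3, 4, 5]
Moving down and requests lie below → nearest below is max([1, 2, 3, 4, 5]) = 5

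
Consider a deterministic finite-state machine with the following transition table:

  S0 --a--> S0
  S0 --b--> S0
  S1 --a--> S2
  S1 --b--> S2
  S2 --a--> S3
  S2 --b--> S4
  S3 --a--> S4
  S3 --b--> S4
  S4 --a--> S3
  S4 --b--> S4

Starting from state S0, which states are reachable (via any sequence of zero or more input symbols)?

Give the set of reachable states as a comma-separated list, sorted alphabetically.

Answer: S0

Derivation:
BFS from S0:
  visit S0: S0--a-->S0 (seen), S0--b-->S0 (seen)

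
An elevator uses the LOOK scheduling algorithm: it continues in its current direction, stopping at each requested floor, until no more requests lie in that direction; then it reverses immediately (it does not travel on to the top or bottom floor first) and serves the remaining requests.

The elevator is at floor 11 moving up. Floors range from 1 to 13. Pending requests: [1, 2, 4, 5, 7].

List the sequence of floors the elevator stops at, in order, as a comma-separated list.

Current: 11, moving UP
Serve above first (ascending): []
Then reverse, serve below (descending): [7, 5, 4, 2, 1]

Answer: 7, 5, 4, 2, 1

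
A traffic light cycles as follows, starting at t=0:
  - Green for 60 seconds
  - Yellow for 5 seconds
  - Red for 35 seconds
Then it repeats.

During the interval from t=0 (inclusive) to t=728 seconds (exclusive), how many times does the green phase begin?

Answer: 8

Derivation:
Cycle = 60+5+35 = 100s
green phase starts at t = k*100 + 0 for k=0,1,2,...
Need k*100+0 < 728 → k < 7.280
k ∈ {0, ..., 7} → 8 starts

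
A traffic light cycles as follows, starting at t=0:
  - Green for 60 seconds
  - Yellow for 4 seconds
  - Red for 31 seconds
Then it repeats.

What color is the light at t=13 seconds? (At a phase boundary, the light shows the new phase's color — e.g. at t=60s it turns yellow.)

Answer: green

Derivation:
Cycle length = 60 + 4 + 31 = 95s
t = 13, phase_t = 13 mod 95 = 13
13 < 60 (green end) → GREEN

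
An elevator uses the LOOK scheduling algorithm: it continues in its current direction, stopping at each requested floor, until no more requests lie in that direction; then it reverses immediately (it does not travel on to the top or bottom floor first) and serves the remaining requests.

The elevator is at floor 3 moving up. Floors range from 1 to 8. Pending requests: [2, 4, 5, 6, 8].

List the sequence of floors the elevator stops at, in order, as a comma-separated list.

Current: 3, moving UP
Serve above first (ascending): [4, 5, 6, 8]
Then reverse, serve below (descending): [2]

Answer: 4, 5, 6, 8, 2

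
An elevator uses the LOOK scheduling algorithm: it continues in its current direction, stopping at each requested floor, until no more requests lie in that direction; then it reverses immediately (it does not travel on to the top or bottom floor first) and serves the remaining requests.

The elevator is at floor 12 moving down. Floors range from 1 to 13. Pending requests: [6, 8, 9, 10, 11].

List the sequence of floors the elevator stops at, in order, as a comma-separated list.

Current: 12, moving DOWN
Serve below first (descending): [11, 10, 9, 8, 6]
Then reverse, serve above (ascending): []

Answer: 11, 10, 9, 8, 6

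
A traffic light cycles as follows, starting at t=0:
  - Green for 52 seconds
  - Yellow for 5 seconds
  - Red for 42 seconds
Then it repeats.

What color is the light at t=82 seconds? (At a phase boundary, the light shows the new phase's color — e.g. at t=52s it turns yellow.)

Cycle length = 52 + 5 + 42 = 99s
t = 82, phase_t = 82 mod 99 = 82
82 >= 57 → RED

Answer: red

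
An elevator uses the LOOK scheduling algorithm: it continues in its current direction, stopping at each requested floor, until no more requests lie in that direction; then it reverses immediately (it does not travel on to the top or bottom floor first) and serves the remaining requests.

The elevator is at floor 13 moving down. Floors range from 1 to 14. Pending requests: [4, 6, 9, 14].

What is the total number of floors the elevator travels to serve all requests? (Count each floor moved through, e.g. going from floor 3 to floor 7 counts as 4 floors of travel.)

Answer: 19

Derivation:
Start at floor 13 moving down, LOOK stop order: [9, 6, 4, 14]
  13 → 9: |9-13| = 4, total = 4
  9 → 6: |6-9| = 3, total = 7
  6 → 4: |4-6| = 2, total = 9
  4 → 14: |14-4| = 10, total = 19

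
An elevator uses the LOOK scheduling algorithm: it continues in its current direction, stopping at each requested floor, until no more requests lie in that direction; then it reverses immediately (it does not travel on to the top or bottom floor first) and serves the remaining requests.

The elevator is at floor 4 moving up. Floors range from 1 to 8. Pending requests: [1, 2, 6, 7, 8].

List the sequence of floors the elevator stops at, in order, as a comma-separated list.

Answer: 6, 7, 8, 2, 1

Derivation:
Current: 4, moving UP
Serve above first (ascending): [6, 7, 8]
Then reverse, serve below (descending): [2, 1]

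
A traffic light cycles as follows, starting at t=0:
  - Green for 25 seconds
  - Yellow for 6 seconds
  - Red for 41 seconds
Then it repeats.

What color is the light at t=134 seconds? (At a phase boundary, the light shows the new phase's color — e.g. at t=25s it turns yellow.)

Cycle length = 25 + 6 + 41 = 72s
t = 134, phase_t = 134 mod 72 = 62
62 >= 31 → RED

Answer: red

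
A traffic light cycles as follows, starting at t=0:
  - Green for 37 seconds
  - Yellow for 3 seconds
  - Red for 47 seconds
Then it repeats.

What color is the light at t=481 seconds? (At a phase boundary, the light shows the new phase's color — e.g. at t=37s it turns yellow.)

Answer: red

Derivation:
Cycle length = 37 + 3 + 47 = 87s
t = 481, phase_t = 481 mod 87 = 46
46 >= 40 → RED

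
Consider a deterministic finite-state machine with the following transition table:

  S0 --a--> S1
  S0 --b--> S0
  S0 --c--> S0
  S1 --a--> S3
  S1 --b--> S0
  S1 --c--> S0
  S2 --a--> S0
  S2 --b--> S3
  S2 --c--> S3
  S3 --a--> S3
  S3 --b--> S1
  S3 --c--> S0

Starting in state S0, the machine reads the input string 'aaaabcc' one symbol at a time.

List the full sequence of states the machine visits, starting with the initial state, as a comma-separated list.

Answer: S0, S1, S3, S3, S3, S1, S0, S0

Derivation:
Start: S0
  read 'a': S0 --a--> S1
  read 'a': S1 --a--> S3
  read 'a': S3 --a--> S3
  read 'a': S3 --a--> S3
  read 'b': S3 --b--> S1
  read 'c': S1 --c--> S0
  read 'c': S0 --c--> S0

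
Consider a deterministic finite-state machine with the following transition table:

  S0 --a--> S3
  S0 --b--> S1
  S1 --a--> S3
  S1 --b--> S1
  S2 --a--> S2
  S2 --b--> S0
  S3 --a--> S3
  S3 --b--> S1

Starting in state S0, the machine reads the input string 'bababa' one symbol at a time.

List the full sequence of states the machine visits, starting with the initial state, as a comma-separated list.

Start: S0
  read 'b': S0 --b--> S1
  read 'a': S1 --a--> S3
  read 'b': S3 --b--> S1
  read 'a': S1 --a--> S3
  read 'b': S3 --b--> S1
  read 'a': S1 --a--> S3

Answer: S0, S1, S3, S1, S3, S1, S3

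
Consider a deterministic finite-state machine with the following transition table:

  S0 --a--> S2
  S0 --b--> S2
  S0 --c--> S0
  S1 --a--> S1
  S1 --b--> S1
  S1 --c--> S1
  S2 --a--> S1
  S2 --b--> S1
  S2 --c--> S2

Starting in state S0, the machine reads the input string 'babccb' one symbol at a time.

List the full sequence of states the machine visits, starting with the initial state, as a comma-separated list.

Start: S0
  read 'b': S0 --b--> S2
  read 'a': S2 --a--> S1
  read 'b': S1 --b--> S1
  read 'c': S1 --c--> S1
  read 'c': S1 --c--> S1
  read 'b': S1 --b--> S1

Answer: S0, S2, S1, S1, S1, S1, S1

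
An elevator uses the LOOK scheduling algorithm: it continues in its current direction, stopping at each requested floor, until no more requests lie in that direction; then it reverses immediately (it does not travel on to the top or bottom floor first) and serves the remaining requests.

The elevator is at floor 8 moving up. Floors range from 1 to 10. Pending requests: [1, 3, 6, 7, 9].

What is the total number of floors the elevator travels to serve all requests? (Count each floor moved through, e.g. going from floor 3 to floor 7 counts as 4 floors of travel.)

Start at floor 8 moving up, LOOK stop order: [9, 7, 6, 3, 1]
  8 → 9: |9-8| = 1, total = 1
  9 → 7: |7-9| = 2, total = 3
  7 → 6: |6-7| = 1, total = 4
  6 → 3: |3-6| = 3, total = 7
  3 → 1: |1-3| = 2, total = 9

Answer: 9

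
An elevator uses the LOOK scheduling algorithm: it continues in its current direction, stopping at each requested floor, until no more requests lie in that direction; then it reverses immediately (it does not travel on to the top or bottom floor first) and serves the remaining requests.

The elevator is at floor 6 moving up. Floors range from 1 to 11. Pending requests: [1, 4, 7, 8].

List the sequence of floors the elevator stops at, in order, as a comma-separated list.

Current: 6, moving UP
Serve above first (ascending): [7, 8]
Then reverse, serve below (descending): [4, 1]

Answer: 7, 8, 4, 1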